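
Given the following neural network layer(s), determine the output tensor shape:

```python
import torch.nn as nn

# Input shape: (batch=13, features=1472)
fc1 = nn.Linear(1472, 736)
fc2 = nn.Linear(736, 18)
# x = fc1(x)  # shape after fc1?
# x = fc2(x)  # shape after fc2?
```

Input: (13, 1472) -> after fc1: (13, 736) -> Output: (13, 18)

Answer: (13, 18)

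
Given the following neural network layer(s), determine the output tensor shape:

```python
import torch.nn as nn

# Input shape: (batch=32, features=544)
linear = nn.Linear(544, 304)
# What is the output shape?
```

Input: (32, 544) -> Output: (32, 304)

Answer: (32, 304)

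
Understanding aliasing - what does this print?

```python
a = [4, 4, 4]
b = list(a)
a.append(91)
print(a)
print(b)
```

Key concept: list() constructor creates copy.
Step by step:
`a = [4, 4, 4]` → a = [4, 4, 4]
`b = list(a)` → b = [4, 4, 4]
`a.append(91)` → a = [4, 4, 4, 91]
`print(a)` → prints [4, 4, 4, 91]
`print(b)` → prints [4, 4, 4]

Answer:
[4, 4, 4, 91]
[4, 4, 4]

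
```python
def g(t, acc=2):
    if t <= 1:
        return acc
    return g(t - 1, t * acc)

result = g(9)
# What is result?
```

Accumulator trace (n, acc): (9, 2) -> (8, 18) -> (7, 144) -> (6, 1008) -> (5, 6048) -> (4, 30240) -> (3, 120960) -> (2, 362880) -> (1, 725760) -> return 725760

Answer: 725760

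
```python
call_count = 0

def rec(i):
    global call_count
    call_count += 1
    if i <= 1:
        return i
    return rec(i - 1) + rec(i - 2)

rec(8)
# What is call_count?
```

Calls(i) = 1 + Calls(i-1) + Calls(i-2); Calls(0)=Calls(1)=1. For i=8 this gives 67.

Answer: 67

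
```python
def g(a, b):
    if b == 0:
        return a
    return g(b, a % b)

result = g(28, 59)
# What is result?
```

g(28, 59) -> g(59, 28) -> g(28, 3) -> g(3, 1) -> g(1, 0) -> 1

Answer: 1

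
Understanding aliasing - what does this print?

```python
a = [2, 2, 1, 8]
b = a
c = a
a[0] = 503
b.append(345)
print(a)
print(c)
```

Key concept: multiple aliases.
Step by step:
`a = [2, 2, 1, 8]` → a = [2, 2, 1, 8]
`b = a` → b = [2, 2, 1, 8] (same object as a)
`c = a` → c = [2, 2, 1, 8] (same object as a, b)
`a[0] = 503` → a = [503, 2, 1, 8] (same object as b, c); b = [503, 2, 1, 8] (same object as a, c); c = [503, 2, 1, 8] (same object as a, b)
`b.append(345)` → a = [503, 2, 1, 8, 345] (same object as b, c); b = [503, 2, 1, 8, 345] (same object as a, c); c = [503, 2, 1, 8, 345] (same object as a, b)
`print(a)` → prints [503, 2, 1, 8, 345]
`print(c)` → prints [503, 2, 1, 8, 345]

Answer:
[503, 2, 1, 8, 345]
[503, 2, 1, 8, 345]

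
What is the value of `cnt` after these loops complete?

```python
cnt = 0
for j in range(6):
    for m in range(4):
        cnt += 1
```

6 * 4 = 24
`cnt` takes the values: 0 → 1 → 2 → 3 → 4 → 5 → 6 → 7 → 8 → 9 → 10 → 11 → 12 → 13 → 14 → 15 → 16 → 17 → 18 → 19 → 20 → 21 → 22 → 23 → 24

Answer: 24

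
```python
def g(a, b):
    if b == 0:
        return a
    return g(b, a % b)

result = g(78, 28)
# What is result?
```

g(78, 28) -> g(28, 22) -> g(22, 6) -> g(6, 4) -> g(4, 2) -> g(2, 0) -> 2

Answer: 2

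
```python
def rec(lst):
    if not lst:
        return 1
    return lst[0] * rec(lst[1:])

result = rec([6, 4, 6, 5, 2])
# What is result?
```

Product over [6, 4, 6, 5, 2] = 6 * 4 * 6 * 5 * 2 = 1440

Answer: 1440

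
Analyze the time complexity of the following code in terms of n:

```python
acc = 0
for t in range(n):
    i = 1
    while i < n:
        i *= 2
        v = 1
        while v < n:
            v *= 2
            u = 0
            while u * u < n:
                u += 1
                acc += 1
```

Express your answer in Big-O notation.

Each loop level contributes: n × log n × log n × √n. Multiplying the contributions gives O(n√n log² n).

Answer: O(n√n log² n)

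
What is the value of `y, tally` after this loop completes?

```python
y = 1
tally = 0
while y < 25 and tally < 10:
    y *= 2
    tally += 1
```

Double until >= 25 or 10 iterations
`y, tally` takes the values: (1, 0) → (2, 0) → (2, 1) → (4, 1) → (4, 2) → (8, 2) → (8, 3) → (16, 3) → (16, 4) → (32, 4) → (32, 5)

Answer: 32, 5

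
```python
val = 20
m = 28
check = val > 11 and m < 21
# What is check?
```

Trace:
`val = 20` → val = 20
`m = 28` → m = 28
`check = val > 11 and m < 21` → check = False
So check = False

Answer: False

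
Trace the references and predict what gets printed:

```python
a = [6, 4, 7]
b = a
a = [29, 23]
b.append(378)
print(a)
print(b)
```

Key concept: rebinding vs mutation: a is rebound to a new list, b still points at the original.
Step by step:
`a = [6, 4, 7]` → a = [6, 4, 7]
`b = a` → b = [6, 4, 7] (same object as a)
`a = [29, 23]` → a = [29, 23]
`b.append(378)` → b = [6, 4, 7, 378]
`print(a)` → prints [29, 23]
`print(b)` → prints [6, 4, 7, 378]

Answer:
[29, 23]
[6, 4, 7, 378]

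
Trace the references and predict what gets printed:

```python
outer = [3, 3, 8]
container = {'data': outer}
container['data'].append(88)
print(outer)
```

Key concept: dict holds reference to list.
Step by step:
`outer = [3, 3, 8]` → outer = [3, 3, 8]
`container = {'data': outer}` → container = {'data': [3, 3, 8]}
`container['data'].append(88)` → outer = [3, 3, 8, 88]; container = {'data': [3, 3, 8, 88]}
`print(outer)` → prints [3, 3, 8, 88]

Answer: [3, 3, 8, 88]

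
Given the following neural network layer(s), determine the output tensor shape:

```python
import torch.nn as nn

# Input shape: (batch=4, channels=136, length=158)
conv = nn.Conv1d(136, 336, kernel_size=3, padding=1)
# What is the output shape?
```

Input: (4, 136, 158) -> Output: (4, 336, 158)

Answer: (4, 336, 158)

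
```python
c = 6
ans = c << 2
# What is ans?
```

Trace:
`c = 6` → c = 6
`ans = c << 2` → ans = 24
So ans = 24

Answer: 24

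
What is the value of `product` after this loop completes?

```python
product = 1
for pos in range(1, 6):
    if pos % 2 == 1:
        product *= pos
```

Product of odd numbers 1 to 5
`product` takes the values: 1 → 3 → 15

Answer: 15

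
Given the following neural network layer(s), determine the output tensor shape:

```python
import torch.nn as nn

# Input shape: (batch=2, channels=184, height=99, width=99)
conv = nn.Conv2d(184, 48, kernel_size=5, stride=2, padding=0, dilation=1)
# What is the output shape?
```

Input: (2, 184, 99, 99) -> Output: (2, 48, 48, 48)

Answer: (2, 48, 48, 48)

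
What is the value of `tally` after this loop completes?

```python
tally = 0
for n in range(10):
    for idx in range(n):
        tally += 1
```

Triangle number: 0+1+2+...+9
`tally` takes the values: 0 → 1 → 2 → 3 → 4 → 5 → 6 → 7 → 8 → 9 → 10 → 11 → 12 → 13 → 14 → 15 → 16 → 17 → 18 → 19 → 20 → 21 → 22 → 23 → 24 → 25 → 26 → 27 → 28 → 29 → … → 41 → 42 → 43 → 44 → 45

Answer: 45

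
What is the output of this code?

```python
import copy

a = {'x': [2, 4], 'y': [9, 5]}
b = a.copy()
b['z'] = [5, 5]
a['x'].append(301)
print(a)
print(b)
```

Key concept: shallow copy of dict with mutable values.
Step by step:
`a = {'x': [2, 4], 'y': [9, 5]}` → a = {'x': [2, 4], 'y': [9, 5]}
`b = a.copy()` → b = {'x': [2, 4], 'y': [9, 5]}
`b['z'] = [5, 5]` → b = {'x': [2, 4], 'y': [9, 5], 'z': [5, 5]}
`a['x'].append(301)` → a = {'x': [2, 4, 301], 'y': [9, 5]}; b = {'x': [2, 4, 301], 'y': [9, 5], 'z': [5, 5]}
`print(a)` → prints {'x': [2, 4, 301], 'y': [9, 5]}
`print(b)` → prints {'x': [2, 4, 301], 'y': [9, 5], 'z': [5, 5]}

Answer:
{'x': [2, 4, 301], 'y': [9, 5]}
{'x': [2, 4, 301], 'y': [9, 5], 'z': [5, 5]}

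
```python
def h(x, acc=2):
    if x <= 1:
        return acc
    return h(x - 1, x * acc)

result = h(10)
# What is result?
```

Accumulator trace (n, acc): (10, 2) -> (9, 20) -> (8, 180) -> (7, 1440) -> (6, 10080) -> (5, 60480) -> (4, 302400) -> (3, 1209600) -> (2, 3628800) -> (1, 7257600) -> return 7257600

Answer: 7257600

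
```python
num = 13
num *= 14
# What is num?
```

Trace:
`num = 13` → num = 13
`num *= 14` → num = 182
So num = 182

Answer: 182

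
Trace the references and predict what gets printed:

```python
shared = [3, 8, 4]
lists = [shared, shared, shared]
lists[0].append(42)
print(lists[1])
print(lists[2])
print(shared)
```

Key concept: list of same reference.
Step by step:
`shared = [3, 8, 4]` → shared = [3, 8, 4]
`lists = [shared, shared, shared]` → lists = [[3, 8, 4], [3, 8, 4], [3, 8, 4]]
`lists[0].append(42)` → shared = [3, 8, 4, 42]; lists = [[3, 8, 4, 42], [3, 8, 4, 42], [3, 8, 4, 42]]
`print(lists[1])` → prints [3, 8, 4, 42]
`print(lists[2])` → prints [3, 8, 4, 42]
`print(shared)` → prints [3, 8, 4, 42]

Answer:
[3, 8, 4, 42]
[3, 8, 4, 42]
[3, 8, 4, 42]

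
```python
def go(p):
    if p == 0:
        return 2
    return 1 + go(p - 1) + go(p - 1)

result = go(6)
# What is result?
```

go(p) = 1 + 2·go(p-1), go(0)=2. Closed form: (2+1)·2^6 - 1 = 191.

Answer: 191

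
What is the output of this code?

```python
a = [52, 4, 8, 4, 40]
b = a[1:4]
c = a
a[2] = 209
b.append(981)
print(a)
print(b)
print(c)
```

Key concept: slice vs alias.
Step by step:
`a = [52, 4, 8, 4, 40]` → a = [52, 4, 8, 4, 40]
`b = a[1:4]` → b = [4, 8, 4]
`c = a` → c = [52, 4, 8, 4, 40] (same object as a)
`a[2] = 209` → a = [52, 4, 209, 4, 40] (same object as c); c = [52, 4, 209, 4, 40] (same object as a)
`b.append(981)` → b = [4, 8, 4, 981]
`print(a)` → prints [52, 4, 209, 4, 40]
`print(b)` → prints [4, 8, 4, 981]
`print(c)` → prints [52, 4, 209, 4, 40]

Answer:
[52, 4, 209, 4, 40]
[4, 8, 4, 981]
[52, 4, 209, 4, 40]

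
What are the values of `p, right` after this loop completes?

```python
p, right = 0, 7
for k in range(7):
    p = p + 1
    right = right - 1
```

p goes 0→7, right goes 7→0
`p, right` takes the values: (0, 7) → (1, 7) → (1, 6) → (2, 6) → (2, 5) → (3, 5) → (3, 4) → (4, 4) → (4, 3) → (5, 3) → (5, 2) → (6, 2) → (6, 1) → (7, 1) → (7, 0)

Answer: 7, 0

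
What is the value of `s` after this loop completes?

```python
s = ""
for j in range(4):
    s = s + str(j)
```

Concatenate digits 0 to 3
`s` takes the values: "" → "0" → "01" → "012" → "0123"

Answer: "0123"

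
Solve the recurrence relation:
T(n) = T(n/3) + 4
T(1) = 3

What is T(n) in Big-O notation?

Each step divides n by 3 and adds 4. After log_3(n) steps we reach T(1)=3. So T(n) = 4·log_3(n) + 3 = O(log n).

Answer: O(log n)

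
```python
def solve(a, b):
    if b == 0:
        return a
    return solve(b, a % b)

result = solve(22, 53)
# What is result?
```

solve(22, 53) -> solve(53, 22) -> solve(22, 9) -> solve(9, 4) -> solve(4, 1) -> solve(1, 0) -> 1

Answer: 1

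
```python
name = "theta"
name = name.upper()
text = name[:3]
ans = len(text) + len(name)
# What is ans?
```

Trace:
`name = "theta"` → name = 'theta'
`name = name.upper()` → name = 'THETA'
`text = name[:3]` → text = 'THE'
`ans = len(text) + len(name)` → ans = 8
So ans = 8

Answer: 8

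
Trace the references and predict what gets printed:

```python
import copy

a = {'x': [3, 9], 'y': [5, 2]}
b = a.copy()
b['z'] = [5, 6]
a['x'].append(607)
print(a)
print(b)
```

Key concept: shallow copy of dict with mutable values.
Step by step:
`a = {'x': [3, 9], 'y': [5, 2]}` → a = {'x': [3, 9], 'y': [5, 2]}
`b = a.copy()` → b = {'x': [3, 9], 'y': [5, 2]}
`b['z'] = [5, 6]` → b = {'x': [3, 9], 'y': [5, 2], 'z': [5, 6]}
`a['x'].append(607)` → a = {'x': [3, 9, 607], 'y': [5, 2]}; b = {'x': [3, 9, 607], 'y': [5, 2], 'z': [5, 6]}
`print(a)` → prints {'x': [3, 9, 607], 'y': [5, 2]}
`print(b)` → prints {'x': [3, 9, 607], 'y': [5, 2], 'z': [5, 6]}

Answer:
{'x': [3, 9, 607], 'y': [5, 2]}
{'x': [3, 9, 607], 'y': [5, 2], 'z': [5, 6]}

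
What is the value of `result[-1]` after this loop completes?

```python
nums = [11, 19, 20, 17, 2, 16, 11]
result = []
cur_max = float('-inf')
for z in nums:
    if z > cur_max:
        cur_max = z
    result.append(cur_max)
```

Running max ends at 20
`result` takes the values: [] → [11] → [11, 19] → [11, 19, 20] → [11, 19, 20, 20] → [11, 19, 20, 20, 20] → [11, 19, 20, 20, 20, 20] → [11, 19, 20, 20, 20, 20, 20]
So `result[-1]` = 20

Answer: 20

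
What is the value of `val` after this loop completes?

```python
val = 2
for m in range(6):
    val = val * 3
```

Multiply by 3, 6 times: 2 * 3^6 = 1458
`val` takes the values: 2 → 6 → 18 → 54 → 162 → 486 → 1458

Answer: 1458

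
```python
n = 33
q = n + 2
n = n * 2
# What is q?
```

Trace:
`n = 33` → n = 33
`q = n + 2` → q = 35
`n = n * 2` → n = 66
So q = 35

Answer: 35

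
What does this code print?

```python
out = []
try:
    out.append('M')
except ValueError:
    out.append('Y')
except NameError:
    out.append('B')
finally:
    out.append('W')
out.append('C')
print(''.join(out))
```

Execution trace: 'M' (try body, no exception) → 'W' (finally) → 'C' (after the try/except). Output: MWC

Answer: MWC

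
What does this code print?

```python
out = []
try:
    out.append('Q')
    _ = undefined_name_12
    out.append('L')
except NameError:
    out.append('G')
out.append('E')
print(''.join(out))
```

Execution trace: 'Q' (try body) → 'G' (except NameError) → 'E' (after the try/except). Output: QGE

Answer: QGE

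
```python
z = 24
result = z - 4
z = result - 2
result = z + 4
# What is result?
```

Trace:
`z = 24` → z = 24
`result = z - 4` → result = 20
`z = result - 2` → z = 18
`result = z + 4` → result = 22
So result = 22

Answer: 22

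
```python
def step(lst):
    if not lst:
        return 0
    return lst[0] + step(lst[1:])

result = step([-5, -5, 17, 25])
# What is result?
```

(-5) + (-5) + 17 + 25 + 0 = 32

Answer: 32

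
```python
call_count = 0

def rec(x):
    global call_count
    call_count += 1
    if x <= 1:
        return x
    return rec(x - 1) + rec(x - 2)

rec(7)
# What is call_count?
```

Calls(x) = 1 + Calls(x-1) + Calls(x-2); Calls(0)=Calls(1)=1. For x=7 this gives 41.

Answer: 41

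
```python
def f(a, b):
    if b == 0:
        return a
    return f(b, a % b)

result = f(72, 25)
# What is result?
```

f(72, 25) -> f(25, 22) -> f(22, 3) -> f(3, 1) -> f(1, 0) -> 1

Answer: 1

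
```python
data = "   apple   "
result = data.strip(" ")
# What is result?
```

Trace:
`data = "   apple   "` → data = '   apple   '
`result = data.strip(" ")` → result = 'apple'
So result = 'apple'

Answer: 'apple'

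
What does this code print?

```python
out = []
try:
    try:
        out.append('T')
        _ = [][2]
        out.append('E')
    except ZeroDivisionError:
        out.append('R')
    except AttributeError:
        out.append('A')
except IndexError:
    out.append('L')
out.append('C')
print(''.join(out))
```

Execution trace: 'T' (try body) → 'L' (outer except IndexError) → 'C' (after the try/except). Output: TLC

Answer: TLC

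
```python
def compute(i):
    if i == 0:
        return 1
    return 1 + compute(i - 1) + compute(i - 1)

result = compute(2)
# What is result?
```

compute(i) = 1 + 2·compute(i-1), compute(0)=1. Closed form: (1+1)·2^2 - 1 = 7.

Answer: 7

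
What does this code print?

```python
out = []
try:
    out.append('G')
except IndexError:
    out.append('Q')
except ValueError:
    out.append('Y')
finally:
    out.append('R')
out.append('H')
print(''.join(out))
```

Execution trace: 'G' (try body, no exception) → 'R' (finally) → 'H' (after the try/except). Output: GRH

Answer: GRH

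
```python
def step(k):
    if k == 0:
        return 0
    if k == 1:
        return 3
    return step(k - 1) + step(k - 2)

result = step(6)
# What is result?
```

Build up from base cases: step(0)=0, step(1)=3, step(2)=3, step(3)=6, step(4)=9, step(5)=15, step(6)=24

Answer: 24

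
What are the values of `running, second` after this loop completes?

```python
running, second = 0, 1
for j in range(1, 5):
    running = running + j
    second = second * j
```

Sum and factorial of 1 to 4
`running, second` takes the values: (0, 1) → (1, 1) → (3, 1) → (3, 2) → (6, 2) → (6, 6) → (10, 6) → (10, 24)

Answer: 10, 24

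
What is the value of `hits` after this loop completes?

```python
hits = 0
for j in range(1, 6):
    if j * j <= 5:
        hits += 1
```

Count numbers where j² ≤ 5
`hits` takes the values: 0 → 1 → 2

Answer: 2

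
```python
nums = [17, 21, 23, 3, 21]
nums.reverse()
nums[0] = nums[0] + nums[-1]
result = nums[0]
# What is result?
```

Trace:
`nums = [17, 21, 23, 3, 21]` → nums = [17, 21, 23, 3, 21]
`nums.reverse()` → nums = [21, 3, 23, 21, 17]
`nums[0] = nums[0] + nums[-1]` → nums = [38, 3, 23, 21, 17]
`result = nums[0]` → result = 38
So result = 38

Answer: 38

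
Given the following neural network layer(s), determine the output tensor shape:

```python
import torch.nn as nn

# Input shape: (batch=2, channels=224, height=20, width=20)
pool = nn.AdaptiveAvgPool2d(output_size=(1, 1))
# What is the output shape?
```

Input: (2, 224, 20, 20) -> Output: (2, 224, 1, 1)

Answer: (2, 224, 1, 1)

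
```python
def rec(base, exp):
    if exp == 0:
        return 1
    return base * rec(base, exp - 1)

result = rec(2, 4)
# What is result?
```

rec(2, 4) = 2 * 2 * 2 * 2 = 16

Answer: 16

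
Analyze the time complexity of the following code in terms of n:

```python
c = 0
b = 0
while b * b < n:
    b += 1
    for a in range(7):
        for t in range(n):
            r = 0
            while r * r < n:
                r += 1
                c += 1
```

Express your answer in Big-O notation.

Each loop level contributes: √n × 1 × n × √n. Multiplying the contributions gives O(n^2).

Answer: O(n^2)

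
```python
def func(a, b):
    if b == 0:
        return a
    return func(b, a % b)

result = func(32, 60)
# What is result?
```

func(32, 60) -> func(60, 32) -> func(32, 28) -> func(28, 4) -> func(4, 0) -> 4

Answer: 4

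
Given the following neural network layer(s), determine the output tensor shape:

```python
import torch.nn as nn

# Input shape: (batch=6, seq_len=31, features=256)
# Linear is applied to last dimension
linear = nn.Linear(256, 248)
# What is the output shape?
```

Input: (6, 31, 256) -> Output: (6, 31, 248)

Answer: (6, 31, 248)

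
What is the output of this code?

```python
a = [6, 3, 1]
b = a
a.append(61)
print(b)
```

Key concept: basic list aliasing.
Step by step:
`a = [6, 3, 1]` → a = [6, 3, 1]
`b = a` → b = [6, 3, 1] (same object as a)
`a.append(61)` → a = [6, 3, 1, 61] (same object as b); b = [6, 3, 1, 61] (same object as a)
`print(b)` → prints [6, 3, 1, 61]

Answer: [6, 3, 1, 61]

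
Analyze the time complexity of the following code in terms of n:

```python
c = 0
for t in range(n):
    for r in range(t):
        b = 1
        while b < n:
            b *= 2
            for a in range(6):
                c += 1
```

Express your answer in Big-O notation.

Each loop level contributes: n × n × log n × 1. Multiplying the contributions gives O(n^2 log n).

Answer: O(n^2 log n)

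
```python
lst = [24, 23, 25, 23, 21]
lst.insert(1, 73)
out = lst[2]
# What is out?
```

Trace:
`lst = [24, 23, 25, 23, 21]` → lst = [24, 23, 25, 23, 21]
`lst.insert(1, 73)` → lst = [24, 73, 23, 25, 23, 21]
`out = lst[2]` → out = 23
So out = 23

Answer: 23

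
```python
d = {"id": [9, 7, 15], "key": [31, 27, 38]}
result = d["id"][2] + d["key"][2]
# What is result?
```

Trace:
`d = {"id": [9, 7, 15], "key": [31, 27, 38]}` → d = {'id': [9, 7, 15], 'key': [31, 27, 38]}
`result = d["id"][2] + d["key"][2]` → result = 53
So result = 53

Answer: 53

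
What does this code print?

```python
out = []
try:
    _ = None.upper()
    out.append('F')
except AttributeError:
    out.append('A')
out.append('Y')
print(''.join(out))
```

Execution trace: 'A' (except AttributeError) → 'Y' (after the try/except). Output: AY

Answer: AY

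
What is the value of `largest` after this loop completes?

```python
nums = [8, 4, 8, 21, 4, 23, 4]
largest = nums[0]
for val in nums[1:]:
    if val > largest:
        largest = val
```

Maximum of [8, 4, 8, 21, 4, 23, 4]
`largest` takes the values: 8 → 21 → 23

Answer: 23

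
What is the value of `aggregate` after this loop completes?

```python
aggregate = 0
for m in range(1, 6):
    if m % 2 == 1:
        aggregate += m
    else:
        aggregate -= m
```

Add odd, subtract even
`aggregate` takes the values: 0 → 1 → -1 → 2 → -2 → 3

Answer: 3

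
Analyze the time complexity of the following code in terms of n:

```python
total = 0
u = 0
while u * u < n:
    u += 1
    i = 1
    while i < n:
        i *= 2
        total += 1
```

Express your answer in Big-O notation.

Each loop level contributes: √n × log n. Multiplying the contributions gives O(√n log n).

Answer: O(√n log n)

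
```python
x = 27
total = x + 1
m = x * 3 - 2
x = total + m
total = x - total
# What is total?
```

Trace:
`x = 27` → x = 27
`total = x + 1` → total = 28
`m = x * 3 - 2` → m = 79
`x = total + m` → x = 107
`total = x - total` → total = 79
So total = 79

Answer: 79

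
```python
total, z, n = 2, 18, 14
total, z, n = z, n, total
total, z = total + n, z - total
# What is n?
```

Trace:
`total, z, n = 2, 18, 14` → total = 2; z = 18; n = 14
`total, z, n = z, n, total` → total = 18; z = 14; n = 2
`total, z = total + n, z - total` → total = 20; z = -4
So n = 2

Answer: 2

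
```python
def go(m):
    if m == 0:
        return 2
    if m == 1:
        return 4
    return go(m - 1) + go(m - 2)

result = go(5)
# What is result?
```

Build up from base cases: go(0)=2, go(1)=4, go(2)=6, go(3)=10, go(4)=16, go(5)=26

Answer: 26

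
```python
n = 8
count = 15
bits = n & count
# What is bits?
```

Trace:
`n = 8` → n = 8
`count = 15` → count = 15
`bits = n & count` → bits = 8
So bits = 8

Answer: 8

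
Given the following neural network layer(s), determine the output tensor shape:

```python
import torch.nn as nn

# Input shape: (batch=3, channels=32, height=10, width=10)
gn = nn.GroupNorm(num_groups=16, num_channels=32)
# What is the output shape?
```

Input: (3, 32, 10, 10) -> Output: (3, 32, 10, 10)

Answer: (3, 32, 10, 10)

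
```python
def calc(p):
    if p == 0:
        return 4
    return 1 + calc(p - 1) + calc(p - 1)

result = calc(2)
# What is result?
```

calc(p) = 1 + 2·calc(p-1), calc(0)=4. Closed form: (4+1)·2^2 - 1 = 19.

Answer: 19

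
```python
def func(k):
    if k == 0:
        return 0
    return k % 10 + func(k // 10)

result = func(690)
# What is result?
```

Sum of digits of 690: 0 + 9 + 6 = 15

Answer: 15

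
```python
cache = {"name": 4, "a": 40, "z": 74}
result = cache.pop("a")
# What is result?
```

Trace:
`cache = {"name": 4, "a": 40, "z": 74}` → cache = {'name': 4, 'a': 40, 'z': 74}
`result = cache.pop("a")` → cache = {'name': 4, 'z': 74}; result = 40
So result = 40

Answer: 40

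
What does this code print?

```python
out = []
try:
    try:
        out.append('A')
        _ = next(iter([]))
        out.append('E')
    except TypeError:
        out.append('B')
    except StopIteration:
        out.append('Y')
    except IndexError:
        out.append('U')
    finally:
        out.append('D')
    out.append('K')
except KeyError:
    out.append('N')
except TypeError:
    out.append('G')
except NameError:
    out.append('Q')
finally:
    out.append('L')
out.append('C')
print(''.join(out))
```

Execution trace: 'A' (inner try body) → 'Y' (inner except StopIteration) → 'D' (inner finally) → 'K' (try body, no exception) → 'L' (finally) → 'C' (after the try/except). Output: AYDKLC

Answer: AYDKLC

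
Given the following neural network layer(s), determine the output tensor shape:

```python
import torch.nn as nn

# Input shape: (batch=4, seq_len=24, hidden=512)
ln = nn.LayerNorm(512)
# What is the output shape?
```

Input: (4, 24, 512) -> Output: (4, 24, 512)

Answer: (4, 24, 512)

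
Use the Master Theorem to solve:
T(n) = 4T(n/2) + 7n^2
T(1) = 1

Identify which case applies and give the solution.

a=4, b=2, f(n)=7n^2. log_2(4) = 2. Since c=2 = 2, Case 2 applies: T(n) = Θ(n^log_b(a) · log n) = O(n^2 log n).

Answer: O(n^2 log n) - Case 2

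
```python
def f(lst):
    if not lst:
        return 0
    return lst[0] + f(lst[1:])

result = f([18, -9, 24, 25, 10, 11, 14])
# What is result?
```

18 + (-9) + 24 + 25 + 10 + 11 + 14 + 0 = 93

Answer: 93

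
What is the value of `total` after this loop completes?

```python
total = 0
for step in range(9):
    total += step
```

Sum of 0 to 8 = 36
`total` takes the values: 0 → 1 → 3 → 6 → 10 → 15 → 21 → 28 → 36

Answer: 36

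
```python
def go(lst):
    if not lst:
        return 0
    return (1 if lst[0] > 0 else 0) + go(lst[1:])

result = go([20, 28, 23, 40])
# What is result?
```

Count of positive elements in [20, 28, 23, 40] = 4

Answer: 4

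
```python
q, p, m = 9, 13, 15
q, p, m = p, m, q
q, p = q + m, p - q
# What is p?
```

Trace:
`q, p, m = 9, 13, 15` → q = 9; p = 13; m = 15
`q, p, m = p, m, q` → q = 13; p = 15; m = 9
`q, p = q + m, p - q` → q = 22; p = 2
So p = 2

Answer: 2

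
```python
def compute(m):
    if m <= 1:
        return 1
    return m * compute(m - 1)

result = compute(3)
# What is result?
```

compute(3) = 3 * 2 * 1 = 6

Answer: 6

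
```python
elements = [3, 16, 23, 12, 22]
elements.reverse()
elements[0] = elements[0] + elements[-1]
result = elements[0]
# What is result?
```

Trace:
`elements = [3, 16, 23, 12, 22]` → elements = [3, 16, 23, 12, 22]
`elements.reverse()` → elements = [22, 12, 23, 16, 3]
`elements[0] = elements[0] + elements[-1]` → elements = [25, 12, 23, 16, 3]
`result = elements[0]` → result = 25
So result = 25

Answer: 25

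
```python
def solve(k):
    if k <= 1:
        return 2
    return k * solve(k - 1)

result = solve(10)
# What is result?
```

solve(10) = 10 * 9 * 8 * 7 * 6 * 5 * 4 * 3 * 2 * 2 = 7257600

Answer: 7257600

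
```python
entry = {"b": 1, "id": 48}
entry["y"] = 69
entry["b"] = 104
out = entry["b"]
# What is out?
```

Trace:
`entry = {"b": 1, "id": 48}` → entry = {'b': 1, 'id': 48}
`entry["y"] = 69` → entry = {'b': 1, 'id': 48, 'y': 69}
`entry["b"] = 104` → entry = {'b': 104, 'id': 48, 'y': 69}
`out = entry["b"]` → out = 104
So out = 104

Answer: 104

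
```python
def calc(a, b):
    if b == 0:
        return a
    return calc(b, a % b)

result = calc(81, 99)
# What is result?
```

calc(81, 99) -> calc(99, 81) -> calc(81, 18) -> calc(18, 9) -> calc(9, 0) -> 9

Answer: 9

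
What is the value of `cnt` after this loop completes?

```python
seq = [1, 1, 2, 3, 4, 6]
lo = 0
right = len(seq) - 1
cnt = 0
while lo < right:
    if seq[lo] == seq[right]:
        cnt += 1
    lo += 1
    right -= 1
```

Count matching pairs from ends
`cnt` takes the values: 0

Answer: 0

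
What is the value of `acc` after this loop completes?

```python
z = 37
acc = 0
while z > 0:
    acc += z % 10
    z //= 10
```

Sum digits of 37
`acc` takes the values: 0 → 7 → 10

Answer: 10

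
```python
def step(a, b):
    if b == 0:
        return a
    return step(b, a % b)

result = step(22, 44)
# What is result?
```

step(22, 44) -> step(44, 22) -> step(22, 0) -> 22

Answer: 22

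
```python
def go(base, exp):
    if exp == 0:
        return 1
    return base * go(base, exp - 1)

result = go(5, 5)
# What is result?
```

go(5, 5) = 5 * 5 * 5 * 5 * 5 = 3125

Answer: 3125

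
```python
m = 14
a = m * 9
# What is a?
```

Trace:
`m = 14` → m = 14
`a = m * 9` → a = 126
So a = 126

Answer: 126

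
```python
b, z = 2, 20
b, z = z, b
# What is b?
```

Trace:
`b, z = 2, 20` → b = 2; z = 20
`b, z = z, b` → b = 20; z = 2
So b = 20

Answer: 20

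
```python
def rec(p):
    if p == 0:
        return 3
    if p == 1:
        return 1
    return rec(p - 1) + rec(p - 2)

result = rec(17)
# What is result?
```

Build up from base cases: rec(0)=3, rec(1)=1, rec(2)=4, rec(3)=5, rec(4)=9, rec(5)=14, rec(6)=23, ..., rec(17)=4558

Answer: 4558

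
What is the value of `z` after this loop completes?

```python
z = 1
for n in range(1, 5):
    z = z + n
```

Start at 1, add 1 through 4
`z` takes the values: 1 → 2 → 4 → 7 → 11

Answer: 11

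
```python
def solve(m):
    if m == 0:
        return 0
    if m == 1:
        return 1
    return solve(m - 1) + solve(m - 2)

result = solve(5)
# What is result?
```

Build up from base cases: solve(0)=0, solve(1)=1, solve(2)=1, solve(3)=2, solve(4)=3, solve(5)=5

Answer: 5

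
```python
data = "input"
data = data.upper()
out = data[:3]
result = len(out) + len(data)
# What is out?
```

Trace:
`data = "input"` → data = 'input'
`data = data.upper()` → data = 'INPUT'
`out = data[:3]` → out = 'INP'
`result = len(out) + len(data)` → result = 8
So out = 'INP'

Answer: 'INP'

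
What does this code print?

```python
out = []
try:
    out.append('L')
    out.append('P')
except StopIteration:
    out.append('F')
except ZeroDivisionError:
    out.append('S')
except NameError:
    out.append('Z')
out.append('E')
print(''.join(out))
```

Execution trace: 'L' (try body) → 'P' (try body, no exception) → 'E' (after the try/except). Output: LPE

Answer: LPE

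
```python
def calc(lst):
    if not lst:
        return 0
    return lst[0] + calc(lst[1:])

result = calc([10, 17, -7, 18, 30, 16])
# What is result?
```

10 + 17 + (-7) + 18 + 30 + 16 + 0 = 84

Answer: 84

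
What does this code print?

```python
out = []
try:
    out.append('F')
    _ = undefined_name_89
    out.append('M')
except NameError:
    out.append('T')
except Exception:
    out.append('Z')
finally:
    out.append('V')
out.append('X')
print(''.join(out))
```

Execution trace: 'F' (try body) → 'T' (except NameError) → 'V' (finally) → 'X' (after the try/except). Output: FTVX

Answer: FTVX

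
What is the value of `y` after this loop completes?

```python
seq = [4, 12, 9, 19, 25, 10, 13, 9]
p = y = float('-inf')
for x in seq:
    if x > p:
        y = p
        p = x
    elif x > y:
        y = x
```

Second largest (with repeats) in [4, 12, 9, 19, 25, 10, 13, 9]
`y` takes the values: -inf → 4 → 9 → 12 → 19

Answer: 19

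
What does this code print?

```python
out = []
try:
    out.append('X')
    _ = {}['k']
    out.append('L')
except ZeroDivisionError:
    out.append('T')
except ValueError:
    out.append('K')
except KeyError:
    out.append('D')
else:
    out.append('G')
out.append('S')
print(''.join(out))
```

Execution trace: 'X' (try body) → 'D' (except KeyError) → 'S' (after the try/except). Output: XDS

Answer: XDS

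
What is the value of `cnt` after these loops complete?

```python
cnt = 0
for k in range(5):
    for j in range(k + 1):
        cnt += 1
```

Triangle: 1 + 2 + ... + 5
`cnt` takes the values: 0 → 1 → 2 → 3 → 4 → 5 → 6 → 7 → 8 → 9 → 10 → 11 → 12 → 13 → 14 → 15

Answer: 15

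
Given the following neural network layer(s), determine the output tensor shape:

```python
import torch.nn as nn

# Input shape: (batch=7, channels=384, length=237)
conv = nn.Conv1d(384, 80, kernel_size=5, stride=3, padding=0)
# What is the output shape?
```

Input: (7, 384, 237) -> Output: (7, 80, 78)

Answer: (7, 80, 78)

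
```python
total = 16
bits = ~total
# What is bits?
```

Trace:
`total = 16` → total = 16
`bits = ~total` → bits = -17
So bits = -17

Answer: -17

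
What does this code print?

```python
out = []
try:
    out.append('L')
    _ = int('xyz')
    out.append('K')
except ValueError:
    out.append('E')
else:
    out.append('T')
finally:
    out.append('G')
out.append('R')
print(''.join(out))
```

Execution trace: 'L' (try body) → 'E' (except ValueError) → 'G' (finally) → 'R' (after the try/except). Output: LEGR

Answer: LEGR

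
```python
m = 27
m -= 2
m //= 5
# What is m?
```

Trace:
`m = 27` → m = 27
`m -= 2` → m = 25
`m //= 5` → m = 5
So m = 5

Answer: 5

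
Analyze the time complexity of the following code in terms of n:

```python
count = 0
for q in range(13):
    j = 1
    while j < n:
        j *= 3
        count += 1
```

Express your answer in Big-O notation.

Each loop level contributes: 1 × log n. Multiplying the contributions gives O(log n).

Answer: O(log n)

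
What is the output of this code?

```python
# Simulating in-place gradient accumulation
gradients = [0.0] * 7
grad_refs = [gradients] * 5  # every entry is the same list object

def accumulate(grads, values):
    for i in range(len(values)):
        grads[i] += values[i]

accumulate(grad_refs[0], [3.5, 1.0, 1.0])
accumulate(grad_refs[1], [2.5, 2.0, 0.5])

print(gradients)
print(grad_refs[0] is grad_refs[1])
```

Key concept: gradient accumulation aliasing.
Step by step:
`gradients = [0.0] * 7` → gradients = [0.0, 0.0, 0.0, 0.0, 0.0, 0.0, 0.0]
`grad_refs = [gradients] * 5` → grad_refs = [[0.0, 0.0, 0.0, 0.0, 0.0, 0.0, 0.0], [0.0, 0.0, 0.0, 0.0, 0.0, 0.0, 0.0], [0.0, 0.0, 0.0, 0.0, 0.0, 0.0, 0.0], [0.0, 0.0, 0.0, 0.0, 0.0, 0.0, 0.0], [0.0, 0.0, 0.0, 0.0, 0.0, 0.0, 0.0]]
`accumulate(grad_refs[0], [3.5, 1.0, 1.0])` → gradients = [3.5, 1.0, 1.0, 0.0, 0.0, 0.0, 0.0]; grad_refs = [[3.5, 1.0, 1.0, 0.0, 0.0, 0.0, 0.0], [3.5, 1.0, 1.0, 0.0, 0.0, 0.0, 0.0], [3.5, 1.0, 1.0, 0.0, 0.0, 0.0, 0.0], [3.5, 1.0, 1.0, 0.0, 0.0, 0.0, 0.0], [3.5, 1.0, 1.0, 0.0, 0.0, 0.0, 0.0]]
`accumulate(grad_refs[1], [2.5, 2.0, 0.5])` → gradients = [6.0, 3.0, 1.5, 0.0, 0.0, 0.0, 0.0]; grad_refs = [[6.0, 3.0, 1.5, 0.0, 0.0, 0.0, 0.0], [6.0, 3.0, 1.5, 0.0, 0.0, 0.0, 0.0], [6.0, 3.0, 1.5, 0.0, 0.0, 0.0, 0.0], [6.0, 3.0, 1.5, 0.0, 0.0, 0.0, 0.0], [6.0, 3.0, 1.5, 0.0, 0.0, 0.0, 0.0]]
`print(gradients)` → prints [6.0, 3.0, 1.5, 0.0, 0.0, 0.0, 0.0]
`print(grad_refs[0] is grad_refs[1])` → prints True

Answer:
[6.0, 3.0, 1.5, 0.0, 0.0, 0.0, 0.0]
True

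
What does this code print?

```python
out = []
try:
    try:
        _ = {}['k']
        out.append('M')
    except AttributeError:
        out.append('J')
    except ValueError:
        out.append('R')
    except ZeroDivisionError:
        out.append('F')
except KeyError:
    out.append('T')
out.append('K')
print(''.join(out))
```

Execution trace: 'T' (outer except KeyError) → 'K' (after the try/except). Output: TK

Answer: TK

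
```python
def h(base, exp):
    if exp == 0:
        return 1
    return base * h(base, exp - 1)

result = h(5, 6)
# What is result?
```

h(5, 6) = 5 * 5 * 5 * 5 * 5 * 5 = 15625

Answer: 15625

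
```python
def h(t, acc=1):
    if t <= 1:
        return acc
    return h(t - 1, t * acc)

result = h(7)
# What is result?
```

Accumulator trace (n, acc): (7, 1) -> (6, 7) -> (5, 42) -> (4, 210) -> (3, 840) -> (2, 2520) -> (1, 5040) -> return 5040

Answer: 5040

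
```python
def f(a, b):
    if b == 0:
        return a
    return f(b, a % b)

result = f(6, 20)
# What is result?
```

f(6, 20) -> f(20, 6) -> f(6, 2) -> f(2, 0) -> 2

Answer: 2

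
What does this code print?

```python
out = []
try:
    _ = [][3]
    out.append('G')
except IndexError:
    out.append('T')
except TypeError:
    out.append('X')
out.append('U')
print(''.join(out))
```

Execution trace: 'T' (except IndexError) → 'U' (after the try/except). Output: TU

Answer: TU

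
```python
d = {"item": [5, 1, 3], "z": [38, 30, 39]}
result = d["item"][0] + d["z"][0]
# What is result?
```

Trace:
`d = {"item": [5, 1, 3], "z": [38, 30, 39]}` → d = {'item': [5, 1, 3], 'z': [38, 30, 39]}
`result = d["item"][0] + d["z"][0]` → result = 43
So result = 43

Answer: 43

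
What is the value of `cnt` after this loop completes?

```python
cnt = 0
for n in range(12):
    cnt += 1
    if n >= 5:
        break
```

Loop breaks when n reaches 5, cnt is 6
`cnt` takes the values: 0 → 1 → 2 → 3 → 4 → 5 → 6

Answer: 6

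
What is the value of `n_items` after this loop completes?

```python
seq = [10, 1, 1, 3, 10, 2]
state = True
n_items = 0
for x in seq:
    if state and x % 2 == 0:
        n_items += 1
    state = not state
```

Count even values at even positions
`n_items` takes the values: 0 → 1 → 2

Answer: 2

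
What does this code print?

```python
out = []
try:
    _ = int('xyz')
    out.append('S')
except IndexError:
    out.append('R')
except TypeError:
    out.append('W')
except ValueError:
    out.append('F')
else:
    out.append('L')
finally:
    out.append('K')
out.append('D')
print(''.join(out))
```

Execution trace: 'F' (except ValueError) → 'K' (finally) → 'D' (after the try/except). Output: FKD

Answer: FKD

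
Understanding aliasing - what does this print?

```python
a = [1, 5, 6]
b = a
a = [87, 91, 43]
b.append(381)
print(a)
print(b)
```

Key concept: rebinding vs mutation: a is rebound to a new list, b still points at the original.
Step by step:
`a = [1, 5, 6]` → a = [1, 5, 6]
`b = a` → b = [1, 5, 6] (same object as a)
`a = [87, 91, 43]` → a = [87, 91, 43]
`b.append(381)` → b = [1, 5, 6, 381]
`print(a)` → prints [87, 91, 43]
`print(b)` → prints [1, 5, 6, 381]

Answer:
[87, 91, 43]
[1, 5, 6, 381]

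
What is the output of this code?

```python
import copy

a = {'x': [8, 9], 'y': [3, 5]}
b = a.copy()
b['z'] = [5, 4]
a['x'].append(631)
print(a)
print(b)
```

Key concept: shallow copy of dict with mutable values.
Step by step:
`a = {'x': [8, 9], 'y': [3, 5]}` → a = {'x': [8, 9], 'y': [3, 5]}
`b = a.copy()` → b = {'x': [8, 9], 'y': [3, 5]}
`b['z'] = [5, 4]` → b = {'x': [8, 9], 'y': [3, 5], 'z': [5, 4]}
`a['x'].append(631)` → a = {'x': [8, 9, 631], 'y': [3, 5]}; b = {'x': [8, 9, 631], 'y': [3, 5], 'z': [5, 4]}
`print(a)` → prints {'x': [8, 9, 631], 'y': [3, 5]}
`print(b)` → prints {'x': [8, 9, 631], 'y': [3, 5], 'z': [5, 4]}

Answer:
{'x': [8, 9, 631], 'y': [3, 5]}
{'x': [8, 9, 631], 'y': [3, 5], 'z': [5, 4]}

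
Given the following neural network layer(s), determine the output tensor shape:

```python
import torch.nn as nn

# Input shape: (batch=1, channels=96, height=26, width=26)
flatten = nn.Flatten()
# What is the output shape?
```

Input: (1, 96, 26, 26) -> Output: (1, 64896)

Answer: (1, 64896)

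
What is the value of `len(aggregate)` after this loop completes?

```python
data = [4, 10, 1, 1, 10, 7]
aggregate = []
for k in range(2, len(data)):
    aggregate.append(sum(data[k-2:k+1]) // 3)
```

Number of 3-element averages
`aggregate` takes the values: [] → [5] → [5, 4] → [5, 4, 4] → [5, 4, 4, 6]
So `len(aggregate)` = 4

Answer: 4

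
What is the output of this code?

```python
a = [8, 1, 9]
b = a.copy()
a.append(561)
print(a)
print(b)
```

Key concept: list.copy() creates independent copy.
Step by step:
`a = [8, 1, 9]` → a = [8, 1, 9]
`b = a.copy()` → b = [8, 1, 9]
`a.append(561)` → a = [8, 1, 9, 561]
`print(a)` → prints [8, 1, 9, 561]
`print(b)` → prints [8, 1, 9]

Answer:
[8, 1, 9, 561]
[8, 1, 9]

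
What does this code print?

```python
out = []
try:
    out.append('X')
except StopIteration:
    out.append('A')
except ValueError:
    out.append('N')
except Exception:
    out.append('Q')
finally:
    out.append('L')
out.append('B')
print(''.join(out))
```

Execution trace: 'X' (try body, no exception) → 'L' (finally) → 'B' (after the try/except). Output: XLB

Answer: XLB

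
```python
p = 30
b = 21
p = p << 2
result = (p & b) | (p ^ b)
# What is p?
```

Trace:
`p = 30` → p = 30
`b = 21` → b = 21
`p = p << 2` → p = 120
`result = (p & b) | (p ^ b)` → result = 125
So p = 120

Answer: 120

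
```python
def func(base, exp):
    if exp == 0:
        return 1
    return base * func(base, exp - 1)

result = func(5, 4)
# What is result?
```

func(5, 4) = 5 * 5 * 5 * 5 = 625

Answer: 625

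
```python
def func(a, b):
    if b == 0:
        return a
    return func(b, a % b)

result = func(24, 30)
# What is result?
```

func(24, 30) -> func(30, 24) -> func(24, 6) -> func(6, 0) -> 6

Answer: 6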